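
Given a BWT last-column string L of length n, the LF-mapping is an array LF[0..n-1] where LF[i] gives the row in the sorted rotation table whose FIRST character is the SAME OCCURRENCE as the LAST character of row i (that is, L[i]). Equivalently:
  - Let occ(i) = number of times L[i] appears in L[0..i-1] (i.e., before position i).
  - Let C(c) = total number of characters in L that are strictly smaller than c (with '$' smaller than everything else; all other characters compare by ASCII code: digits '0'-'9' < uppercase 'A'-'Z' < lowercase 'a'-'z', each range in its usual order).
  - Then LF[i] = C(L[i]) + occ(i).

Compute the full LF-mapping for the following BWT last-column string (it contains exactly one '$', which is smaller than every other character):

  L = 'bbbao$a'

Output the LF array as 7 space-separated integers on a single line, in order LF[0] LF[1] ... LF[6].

Answer: 3 4 5 1 6 0 2

Derivation:
Char counts: '$':1, 'a':2, 'b':3, 'o':1
C (first-col start): C('$')=0, C('a')=1, C('b')=3, C('o')=6
L[0]='b': occ=0, LF[0]=C('b')+0=3+0=3
L[1]='b': occ=1, LF[1]=C('b')+1=3+1=4
L[2]='b': occ=2, LF[2]=C('b')+2=3+2=5
L[3]='a': occ=0, LF[3]=C('a')+0=1+0=1
L[4]='o': occ=0, LF[4]=C('o')+0=6+0=6
L[5]='$': occ=0, LF[5]=C('$')+0=0+0=0
L[6]='a': occ=1, LF[6]=C('a')+1=1+1=2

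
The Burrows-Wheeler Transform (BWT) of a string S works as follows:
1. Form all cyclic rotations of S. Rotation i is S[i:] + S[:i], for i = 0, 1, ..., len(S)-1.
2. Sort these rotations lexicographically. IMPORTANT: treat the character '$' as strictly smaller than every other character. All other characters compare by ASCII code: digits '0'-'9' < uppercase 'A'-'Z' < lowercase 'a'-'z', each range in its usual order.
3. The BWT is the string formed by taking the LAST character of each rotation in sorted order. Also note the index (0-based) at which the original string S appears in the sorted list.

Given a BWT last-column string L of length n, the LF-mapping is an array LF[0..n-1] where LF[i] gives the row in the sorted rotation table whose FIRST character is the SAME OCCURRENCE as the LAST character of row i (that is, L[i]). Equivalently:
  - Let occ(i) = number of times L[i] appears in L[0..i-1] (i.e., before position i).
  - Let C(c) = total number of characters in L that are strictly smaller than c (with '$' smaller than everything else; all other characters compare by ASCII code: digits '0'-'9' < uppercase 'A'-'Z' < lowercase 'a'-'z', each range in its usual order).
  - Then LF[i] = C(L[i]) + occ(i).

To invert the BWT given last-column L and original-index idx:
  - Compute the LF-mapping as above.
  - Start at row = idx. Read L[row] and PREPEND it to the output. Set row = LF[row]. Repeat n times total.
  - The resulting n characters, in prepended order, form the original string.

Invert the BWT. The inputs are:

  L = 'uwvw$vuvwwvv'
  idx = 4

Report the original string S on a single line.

Answer: vvvwwvuvwwu$

Derivation:
LF mapping: 1 8 3 9 0 4 2 5 10 11 6 7
Walk LF starting at row 4, prepending L[row]:
  step 1: row=4, L[4]='$', prepend. Next row=LF[4]=0
  step 2: row=0, L[0]='u', prepend. Next row=LF[0]=1
  step 3: row=1, L[1]='w', prepend. Next row=LF[1]=8
  step 4: row=8, L[8]='w', prepend. Next row=LF[8]=10
  step 5: row=10, L[10]='v', prepend. Next row=LF[10]=6
  step 6: row=6, L[6]='u', prepend. Next row=LF[6]=2
  step 7: row=2, L[2]='v', prepend. Next row=LF[2]=3
  step 8: row=3, L[3]='w', prepend. Next row=LF[3]=9
  step 9: row=9, L[9]='w', prepend. Next row=LF[9]=11
  step 10: row=11, L[11]='v', prepend. Next row=LF[11]=7
  step 11: row=7, L[7]='v', prepend. Next row=LF[7]=5
  step 12: row=5, L[5]='v', prepend. Next row=LF[5]=4
Reversed output: vvvwwvuvwwu$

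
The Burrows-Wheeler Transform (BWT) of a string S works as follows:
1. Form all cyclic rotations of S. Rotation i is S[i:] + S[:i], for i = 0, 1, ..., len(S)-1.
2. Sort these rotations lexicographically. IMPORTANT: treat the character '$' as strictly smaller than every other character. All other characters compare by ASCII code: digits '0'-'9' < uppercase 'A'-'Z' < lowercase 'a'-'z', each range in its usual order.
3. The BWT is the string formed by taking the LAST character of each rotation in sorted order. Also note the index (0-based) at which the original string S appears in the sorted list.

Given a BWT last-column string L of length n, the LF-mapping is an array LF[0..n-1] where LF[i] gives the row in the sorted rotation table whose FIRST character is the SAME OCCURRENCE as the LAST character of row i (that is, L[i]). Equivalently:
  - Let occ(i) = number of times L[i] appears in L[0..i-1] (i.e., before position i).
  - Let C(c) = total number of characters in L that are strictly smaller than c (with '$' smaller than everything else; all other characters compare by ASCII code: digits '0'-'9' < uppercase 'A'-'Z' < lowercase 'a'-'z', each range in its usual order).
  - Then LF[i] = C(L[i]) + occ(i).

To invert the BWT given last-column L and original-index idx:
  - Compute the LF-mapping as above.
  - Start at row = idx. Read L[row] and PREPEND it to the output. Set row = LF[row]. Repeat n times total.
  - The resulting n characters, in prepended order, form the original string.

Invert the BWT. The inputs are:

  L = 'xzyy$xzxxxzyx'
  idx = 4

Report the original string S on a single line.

LF mapping: 1 10 7 8 0 2 11 3 4 5 12 9 6
Walk LF starting at row 4, prepending L[row]:
  step 1: row=4, L[4]='$', prepend. Next row=LF[4]=0
  step 2: row=0, L[0]='x', prepend. Next row=LF[0]=1
  step 3: row=1, L[1]='z', prepend. Next row=LF[1]=10
  step 4: row=10, L[10]='z', prepend. Next row=LF[10]=12
  step 5: row=12, L[12]='x', prepend. Next row=LF[12]=6
  step 6: row=6, L[6]='z', prepend. Next row=LF[6]=11
  step 7: row=11, L[11]='y', prepend. Next row=LF[11]=9
  step 8: row=9, L[9]='x', prepend. Next row=LF[9]=5
  step 9: row=5, L[5]='x', prepend. Next row=LF[5]=2
  step 10: row=2, L[2]='y', prepend. Next row=LF[2]=7
  step 11: row=7, L[7]='x', prepend. Next row=LF[7]=3
  step 12: row=3, L[3]='y', prepend. Next row=LF[3]=8
  step 13: row=8, L[8]='x', prepend. Next row=LF[8]=4
Reversed output: xyxyxxyzxzzx$

Answer: xyxyxxyzxzzx$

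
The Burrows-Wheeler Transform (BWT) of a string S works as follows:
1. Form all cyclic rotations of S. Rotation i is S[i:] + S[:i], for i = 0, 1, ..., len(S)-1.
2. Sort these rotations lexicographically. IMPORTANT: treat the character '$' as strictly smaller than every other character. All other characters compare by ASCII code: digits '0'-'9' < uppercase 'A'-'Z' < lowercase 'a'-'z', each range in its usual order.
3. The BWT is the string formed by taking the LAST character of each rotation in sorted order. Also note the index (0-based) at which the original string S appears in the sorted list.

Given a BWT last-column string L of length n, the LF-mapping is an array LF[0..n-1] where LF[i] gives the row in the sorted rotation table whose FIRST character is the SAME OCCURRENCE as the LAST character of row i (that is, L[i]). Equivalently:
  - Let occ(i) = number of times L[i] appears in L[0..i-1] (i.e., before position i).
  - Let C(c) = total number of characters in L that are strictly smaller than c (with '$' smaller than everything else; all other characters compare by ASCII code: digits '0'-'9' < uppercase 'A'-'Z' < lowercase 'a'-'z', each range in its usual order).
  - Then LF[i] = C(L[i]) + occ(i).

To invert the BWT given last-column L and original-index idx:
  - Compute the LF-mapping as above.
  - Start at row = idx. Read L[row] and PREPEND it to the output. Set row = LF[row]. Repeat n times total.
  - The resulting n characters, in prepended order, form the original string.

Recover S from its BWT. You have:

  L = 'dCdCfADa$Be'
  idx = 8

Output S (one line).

Answer: dBefCCADad$

Derivation:
LF mapping: 7 3 8 4 10 1 5 6 0 2 9
Walk LF starting at row 8, prepending L[row]:
  step 1: row=8, L[8]='$', prepend. Next row=LF[8]=0
  step 2: row=0, L[0]='d', prepend. Next row=LF[0]=7
  step 3: row=7, L[7]='a', prepend. Next row=LF[7]=6
  step 4: row=6, L[6]='D', prepend. Next row=LF[6]=5
  step 5: row=5, L[5]='A', prepend. Next row=LF[5]=1
  step 6: row=1, L[1]='C', prepend. Next row=LF[1]=3
  step 7: row=3, L[3]='C', prepend. Next row=LF[3]=4
  step 8: row=4, L[4]='f', prepend. Next row=LF[4]=10
  step 9: row=10, L[10]='e', prepend. Next row=LF[10]=9
  step 10: row=9, L[9]='B', prepend. Next row=LF[9]=2
  step 11: row=2, L[2]='d', prepend. Next row=LF[2]=8
Reversed output: dBefCCADad$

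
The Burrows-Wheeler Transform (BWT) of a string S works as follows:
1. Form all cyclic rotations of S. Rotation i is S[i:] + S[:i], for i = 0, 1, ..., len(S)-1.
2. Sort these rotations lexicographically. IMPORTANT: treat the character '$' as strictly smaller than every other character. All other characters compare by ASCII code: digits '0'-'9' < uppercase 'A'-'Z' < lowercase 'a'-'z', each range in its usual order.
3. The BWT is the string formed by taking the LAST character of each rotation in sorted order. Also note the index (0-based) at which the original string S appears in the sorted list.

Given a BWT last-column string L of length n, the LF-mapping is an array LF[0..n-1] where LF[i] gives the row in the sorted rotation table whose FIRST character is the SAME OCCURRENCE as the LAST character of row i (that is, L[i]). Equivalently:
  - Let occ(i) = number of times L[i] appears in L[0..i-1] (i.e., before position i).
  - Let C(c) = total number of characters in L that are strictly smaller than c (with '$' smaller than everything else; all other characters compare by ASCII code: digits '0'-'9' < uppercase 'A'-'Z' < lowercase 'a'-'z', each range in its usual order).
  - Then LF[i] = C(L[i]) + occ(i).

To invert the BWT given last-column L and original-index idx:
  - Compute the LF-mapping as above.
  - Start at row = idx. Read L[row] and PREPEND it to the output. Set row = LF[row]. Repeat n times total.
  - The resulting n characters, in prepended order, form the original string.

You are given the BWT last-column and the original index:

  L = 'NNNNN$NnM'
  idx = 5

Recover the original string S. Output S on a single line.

Answer: NNMnNNNN$

Derivation:
LF mapping: 2 3 4 5 6 0 7 8 1
Walk LF starting at row 5, prepending L[row]:
  step 1: row=5, L[5]='$', prepend. Next row=LF[5]=0
  step 2: row=0, L[0]='N', prepend. Next row=LF[0]=2
  step 3: row=2, L[2]='N', prepend. Next row=LF[2]=4
  step 4: row=4, L[4]='N', prepend. Next row=LF[4]=6
  step 5: row=6, L[6]='N', prepend. Next row=LF[6]=7
  step 6: row=7, L[7]='n', prepend. Next row=LF[7]=8
  step 7: row=8, L[8]='M', prepend. Next row=LF[8]=1
  step 8: row=1, L[1]='N', prepend. Next row=LF[1]=3
  step 9: row=3, L[3]='N', prepend. Next row=LF[3]=5
Reversed output: NNMnNNNN$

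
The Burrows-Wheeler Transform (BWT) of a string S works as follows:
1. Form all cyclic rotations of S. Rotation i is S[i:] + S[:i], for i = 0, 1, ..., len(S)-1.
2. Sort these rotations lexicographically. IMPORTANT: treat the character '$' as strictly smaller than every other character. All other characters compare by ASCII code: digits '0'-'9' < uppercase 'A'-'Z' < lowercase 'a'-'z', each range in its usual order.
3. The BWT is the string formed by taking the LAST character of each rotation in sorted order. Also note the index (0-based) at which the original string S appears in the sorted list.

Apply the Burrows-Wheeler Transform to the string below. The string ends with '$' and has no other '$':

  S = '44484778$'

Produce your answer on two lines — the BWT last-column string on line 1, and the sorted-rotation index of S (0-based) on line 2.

All 9 rotations (rotation i = S[i:]+S[:i]):
  rot[0] = 44484778$
  rot[1] = 4484778$4
  rot[2] = 484778$44
  rot[3] = 84778$444
  rot[4] = 4778$4448
  rot[5] = 778$44484
  rot[6] = 78$444847
  rot[7] = 8$4448477
  rot[8] = $44484778
Sorted (with $ < everything):
  sorted[0] = $44484778  (last char: '8')
  sorted[1] = 44484778$  (last char: '$')
  sorted[2] = 4484778$4  (last char: '4')
  sorted[3] = 4778$4448  (last char: '8')
  sorted[4] = 484778$44  (last char: '4')
  sorted[5] = 778$44484  (last char: '4')
  sorted[6] = 78$444847  (last char: '7')
  sorted[7] = 8$4448477  (last char: '7')
  sorted[8] = 84778$444  (last char: '4')
Last column: 8$4844774
Original string S is at sorted index 1

Answer: 8$4844774
1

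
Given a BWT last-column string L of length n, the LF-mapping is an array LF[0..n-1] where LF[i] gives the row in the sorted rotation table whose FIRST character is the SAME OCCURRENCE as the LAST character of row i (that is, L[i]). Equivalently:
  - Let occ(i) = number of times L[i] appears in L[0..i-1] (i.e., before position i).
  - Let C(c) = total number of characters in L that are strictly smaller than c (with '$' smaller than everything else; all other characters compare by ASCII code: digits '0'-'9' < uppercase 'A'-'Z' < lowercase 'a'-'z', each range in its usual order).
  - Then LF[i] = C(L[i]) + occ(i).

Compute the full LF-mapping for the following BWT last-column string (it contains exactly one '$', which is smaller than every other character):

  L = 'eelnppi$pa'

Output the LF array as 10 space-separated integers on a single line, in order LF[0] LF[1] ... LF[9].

Char counts: '$':1, 'a':1, 'e':2, 'i':1, 'l':1, 'n':1, 'p':3
C (first-col start): C('$')=0, C('a')=1, C('e')=2, C('i')=4, C('l')=5, C('n')=6, C('p')=7
L[0]='e': occ=0, LF[0]=C('e')+0=2+0=2
L[1]='e': occ=1, LF[1]=C('e')+1=2+1=3
L[2]='l': occ=0, LF[2]=C('l')+0=5+0=5
L[3]='n': occ=0, LF[3]=C('n')+0=6+0=6
L[4]='p': occ=0, LF[4]=C('p')+0=7+0=7
L[5]='p': occ=1, LF[5]=C('p')+1=7+1=8
L[6]='i': occ=0, LF[6]=C('i')+0=4+0=4
L[7]='$': occ=0, LF[7]=C('$')+0=0+0=0
L[8]='p': occ=2, LF[8]=C('p')+2=7+2=9
L[9]='a': occ=0, LF[9]=C('a')+0=1+0=1

Answer: 2 3 5 6 7 8 4 0 9 1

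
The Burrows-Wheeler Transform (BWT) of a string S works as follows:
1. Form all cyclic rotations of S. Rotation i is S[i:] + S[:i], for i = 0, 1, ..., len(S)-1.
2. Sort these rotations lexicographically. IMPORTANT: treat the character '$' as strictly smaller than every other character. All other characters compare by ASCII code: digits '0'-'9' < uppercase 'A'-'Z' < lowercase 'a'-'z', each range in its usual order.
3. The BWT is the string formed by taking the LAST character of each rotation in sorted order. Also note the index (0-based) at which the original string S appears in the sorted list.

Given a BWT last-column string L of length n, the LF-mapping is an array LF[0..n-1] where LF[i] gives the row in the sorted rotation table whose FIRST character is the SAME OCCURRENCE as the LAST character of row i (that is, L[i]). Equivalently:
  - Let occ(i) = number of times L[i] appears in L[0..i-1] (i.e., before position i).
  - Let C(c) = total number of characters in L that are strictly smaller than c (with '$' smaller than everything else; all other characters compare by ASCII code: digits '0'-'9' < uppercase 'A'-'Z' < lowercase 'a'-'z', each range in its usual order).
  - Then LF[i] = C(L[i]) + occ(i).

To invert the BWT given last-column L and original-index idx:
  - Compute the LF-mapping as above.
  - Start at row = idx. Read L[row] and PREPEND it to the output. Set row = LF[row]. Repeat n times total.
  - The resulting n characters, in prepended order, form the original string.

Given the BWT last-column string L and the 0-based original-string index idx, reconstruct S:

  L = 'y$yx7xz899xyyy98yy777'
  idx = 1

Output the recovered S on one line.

LF mapping: 13 0 14 10 1 11 20 5 7 8 12 15 16 17 9 6 18 19 2 3 4
Walk LF starting at row 1, prepending L[row]:
  step 1: row=1, L[1]='$', prepend. Next row=LF[1]=0
  step 2: row=0, L[0]='y', prepend. Next row=LF[0]=13
  step 3: row=13, L[13]='y', prepend. Next row=LF[13]=17
  step 4: row=17, L[17]='y', prepend. Next row=LF[17]=19
  step 5: row=19, L[19]='7', prepend. Next row=LF[19]=3
  step 6: row=3, L[3]='x', prepend. Next row=LF[3]=10
  step 7: row=10, L[10]='x', prepend. Next row=LF[10]=12
  step 8: row=12, L[12]='y', prepend. Next row=LF[12]=16
  step 9: row=16, L[16]='y', prepend. Next row=LF[16]=18
  step 10: row=18, L[18]='7', prepend. Next row=LF[18]=2
  step 11: row=2, L[2]='y', prepend. Next row=LF[2]=14
  step 12: row=14, L[14]='9', prepend. Next row=LF[14]=9
  step 13: row=9, L[9]='9', prepend. Next row=LF[9]=8
  step 14: row=8, L[8]='9', prepend. Next row=LF[8]=7
  step 15: row=7, L[7]='8', prepend. Next row=LF[7]=5
  step 16: row=5, L[5]='x', prepend. Next row=LF[5]=11
  step 17: row=11, L[11]='y', prepend. Next row=LF[11]=15
  step 18: row=15, L[15]='8', prepend. Next row=LF[15]=6
  step 19: row=6, L[6]='z', prepend. Next row=LF[6]=20
  step 20: row=20, L[20]='7', prepend. Next row=LF[20]=4
  step 21: row=4, L[4]='7', prepend. Next row=LF[4]=1
Reversed output: 77z8yx8999y7yyxx7yyy$

Answer: 77z8yx8999y7yyxx7yyy$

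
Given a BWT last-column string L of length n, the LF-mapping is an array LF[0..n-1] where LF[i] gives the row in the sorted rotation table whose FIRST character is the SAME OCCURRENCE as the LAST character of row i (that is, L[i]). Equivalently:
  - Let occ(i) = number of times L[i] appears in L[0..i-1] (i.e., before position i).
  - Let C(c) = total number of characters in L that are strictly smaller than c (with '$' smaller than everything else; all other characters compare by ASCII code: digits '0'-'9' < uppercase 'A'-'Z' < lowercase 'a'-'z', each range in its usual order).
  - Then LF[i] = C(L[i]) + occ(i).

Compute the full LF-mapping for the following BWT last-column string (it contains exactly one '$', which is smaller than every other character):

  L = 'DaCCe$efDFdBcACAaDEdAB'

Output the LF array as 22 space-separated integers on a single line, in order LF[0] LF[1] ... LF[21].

Char counts: '$':1, 'A':3, 'B':2, 'C':3, 'D':3, 'E':1, 'F':1, 'a':2, 'c':1, 'd':2, 'e':2, 'f':1
C (first-col start): C('$')=0, C('A')=1, C('B')=4, C('C')=6, C('D')=9, C('E')=12, C('F')=13, C('a')=14, C('c')=16, C('d')=17, C('e')=19, C('f')=21
L[0]='D': occ=0, LF[0]=C('D')+0=9+0=9
L[1]='a': occ=0, LF[1]=C('a')+0=14+0=14
L[2]='C': occ=0, LF[2]=C('C')+0=6+0=6
L[3]='C': occ=1, LF[3]=C('C')+1=6+1=7
L[4]='e': occ=0, LF[4]=C('e')+0=19+0=19
L[5]='$': occ=0, LF[5]=C('$')+0=0+0=0
L[6]='e': occ=1, LF[6]=C('e')+1=19+1=20
L[7]='f': occ=0, LF[7]=C('f')+0=21+0=21
L[8]='D': occ=1, LF[8]=C('D')+1=9+1=10
L[9]='F': occ=0, LF[9]=C('F')+0=13+0=13
L[10]='d': occ=0, LF[10]=C('d')+0=17+0=17
L[11]='B': occ=0, LF[11]=C('B')+0=4+0=4
L[12]='c': occ=0, LF[12]=C('c')+0=16+0=16
L[13]='A': occ=0, LF[13]=C('A')+0=1+0=1
L[14]='C': occ=2, LF[14]=C('C')+2=6+2=8
L[15]='A': occ=1, LF[15]=C('A')+1=1+1=2
L[16]='a': occ=1, LF[16]=C('a')+1=14+1=15
L[17]='D': occ=2, LF[17]=C('D')+2=9+2=11
L[18]='E': occ=0, LF[18]=C('E')+0=12+0=12
L[19]='d': occ=1, LF[19]=C('d')+1=17+1=18
L[20]='A': occ=2, LF[20]=C('A')+2=1+2=3
L[21]='B': occ=1, LF[21]=C('B')+1=4+1=5

Answer: 9 14 6 7 19 0 20 21 10 13 17 4 16 1 8 2 15 11 12 18 3 5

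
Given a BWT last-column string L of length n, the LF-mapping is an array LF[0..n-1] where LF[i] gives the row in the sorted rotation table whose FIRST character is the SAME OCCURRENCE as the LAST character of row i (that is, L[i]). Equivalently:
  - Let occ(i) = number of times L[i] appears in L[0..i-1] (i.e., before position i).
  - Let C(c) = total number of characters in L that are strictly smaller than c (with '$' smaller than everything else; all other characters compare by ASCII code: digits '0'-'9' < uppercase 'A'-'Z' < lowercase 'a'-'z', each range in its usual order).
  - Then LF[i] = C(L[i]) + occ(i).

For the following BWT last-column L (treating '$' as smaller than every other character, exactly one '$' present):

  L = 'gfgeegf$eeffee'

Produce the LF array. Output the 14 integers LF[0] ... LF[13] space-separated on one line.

Answer: 11 7 12 1 2 13 8 0 3 4 9 10 5 6

Derivation:
Char counts: '$':1, 'e':6, 'f':4, 'g':3
C (first-col start): C('$')=0, C('e')=1, C('f')=7, C('g')=11
L[0]='g': occ=0, LF[0]=C('g')+0=11+0=11
L[1]='f': occ=0, LF[1]=C('f')+0=7+0=7
L[2]='g': occ=1, LF[2]=C('g')+1=11+1=12
L[3]='e': occ=0, LF[3]=C('e')+0=1+0=1
L[4]='e': occ=1, LF[4]=C('e')+1=1+1=2
L[5]='g': occ=2, LF[5]=C('g')+2=11+2=13
L[6]='f': occ=1, LF[6]=C('f')+1=7+1=8
L[7]='$': occ=0, LF[7]=C('$')+0=0+0=0
L[8]='e': occ=2, LF[8]=C('e')+2=1+2=3
L[9]='e': occ=3, LF[9]=C('e')+3=1+3=4
L[10]='f': occ=2, LF[10]=C('f')+2=7+2=9
L[11]='f': occ=3, LF[11]=C('f')+3=7+3=10
L[12]='e': occ=4, LF[12]=C('e')+4=1+4=5
L[13]='e': occ=5, LF[13]=C('e')+5=1+5=6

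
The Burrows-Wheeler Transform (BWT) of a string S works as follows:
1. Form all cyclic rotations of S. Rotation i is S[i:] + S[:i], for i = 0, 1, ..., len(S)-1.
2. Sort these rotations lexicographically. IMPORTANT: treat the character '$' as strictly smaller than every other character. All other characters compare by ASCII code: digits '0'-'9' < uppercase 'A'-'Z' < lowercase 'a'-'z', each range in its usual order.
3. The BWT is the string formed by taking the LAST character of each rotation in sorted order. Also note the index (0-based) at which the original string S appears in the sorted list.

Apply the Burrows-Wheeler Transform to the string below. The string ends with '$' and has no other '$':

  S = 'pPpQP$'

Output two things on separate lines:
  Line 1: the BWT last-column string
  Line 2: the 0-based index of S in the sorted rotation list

All 6 rotations (rotation i = S[i:]+S[:i]):
  rot[0] = pPpQP$
  rot[1] = PpQP$p
  rot[2] = pQP$pP
  rot[3] = QP$pPp
  rot[4] = P$pPpQ
  rot[5] = $pPpQP
Sorted (with $ < everything):
  sorted[0] = $pPpQP  (last char: 'P')
  sorted[1] = P$pPpQ  (last char: 'Q')
  sorted[2] = PpQP$p  (last char: 'p')
  sorted[3] = QP$pPp  (last char: 'p')
  sorted[4] = pPpQP$  (last char: '$')
  sorted[5] = pQP$pP  (last char: 'P')
Last column: PQpp$P
Original string S is at sorted index 4

Answer: PQpp$P
4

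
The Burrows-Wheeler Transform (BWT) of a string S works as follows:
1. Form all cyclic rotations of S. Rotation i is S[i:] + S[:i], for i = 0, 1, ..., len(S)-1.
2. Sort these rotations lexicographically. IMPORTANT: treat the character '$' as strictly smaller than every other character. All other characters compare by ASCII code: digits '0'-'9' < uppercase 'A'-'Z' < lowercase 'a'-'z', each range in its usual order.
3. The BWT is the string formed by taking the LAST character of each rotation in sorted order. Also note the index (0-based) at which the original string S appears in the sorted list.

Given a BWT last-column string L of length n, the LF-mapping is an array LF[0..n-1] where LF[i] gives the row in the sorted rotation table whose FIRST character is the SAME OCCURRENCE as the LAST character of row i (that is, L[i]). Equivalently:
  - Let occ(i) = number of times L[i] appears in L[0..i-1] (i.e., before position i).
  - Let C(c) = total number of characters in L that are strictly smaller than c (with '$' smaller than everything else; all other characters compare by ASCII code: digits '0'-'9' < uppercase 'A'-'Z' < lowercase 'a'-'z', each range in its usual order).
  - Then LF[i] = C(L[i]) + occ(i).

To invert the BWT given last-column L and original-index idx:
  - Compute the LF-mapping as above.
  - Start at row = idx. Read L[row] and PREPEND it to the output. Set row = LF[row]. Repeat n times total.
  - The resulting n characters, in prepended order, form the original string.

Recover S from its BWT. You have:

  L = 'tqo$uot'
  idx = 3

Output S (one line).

Answer: qootut$

Derivation:
LF mapping: 4 3 1 0 6 2 5
Walk LF starting at row 3, prepending L[row]:
  step 1: row=3, L[3]='$', prepend. Next row=LF[3]=0
  step 2: row=0, L[0]='t', prepend. Next row=LF[0]=4
  step 3: row=4, L[4]='u', prepend. Next row=LF[4]=6
  step 4: row=6, L[6]='t', prepend. Next row=LF[6]=5
  step 5: row=5, L[5]='o', prepend. Next row=LF[5]=2
  step 6: row=2, L[2]='o', prepend. Next row=LF[2]=1
  step 7: row=1, L[1]='q', prepend. Next row=LF[1]=3
Reversed output: qootut$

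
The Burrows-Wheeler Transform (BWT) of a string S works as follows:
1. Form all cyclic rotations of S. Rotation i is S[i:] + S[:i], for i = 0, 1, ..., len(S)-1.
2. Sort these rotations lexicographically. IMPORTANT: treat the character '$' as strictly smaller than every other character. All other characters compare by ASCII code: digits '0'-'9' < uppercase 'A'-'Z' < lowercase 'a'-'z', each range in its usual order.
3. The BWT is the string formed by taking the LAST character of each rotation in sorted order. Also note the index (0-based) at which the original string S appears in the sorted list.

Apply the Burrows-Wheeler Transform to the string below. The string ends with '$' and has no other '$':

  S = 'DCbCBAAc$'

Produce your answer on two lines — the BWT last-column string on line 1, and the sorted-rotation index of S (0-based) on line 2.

All 9 rotations (rotation i = S[i:]+S[:i]):
  rot[0] = DCbCBAAc$
  rot[1] = CbCBAAc$D
  rot[2] = bCBAAc$DC
  rot[3] = CBAAc$DCb
  rot[4] = BAAc$DCbC
  rot[5] = AAc$DCbCB
  rot[6] = Ac$DCbCBA
  rot[7] = c$DCbCBAA
  rot[8] = $DCbCBAAc
Sorted (with $ < everything):
  sorted[0] = $DCbCBAAc  (last char: 'c')
  sorted[1] = AAc$DCbCB  (last char: 'B')
  sorted[2] = Ac$DCbCBA  (last char: 'A')
  sorted[3] = BAAc$DCbC  (last char: 'C')
  sorted[4] = CBAAc$DCb  (last char: 'b')
  sorted[5] = CbCBAAc$D  (last char: 'D')
  sorted[6] = DCbCBAAc$  (last char: '$')
  sorted[7] = bCBAAc$DC  (last char: 'C')
  sorted[8] = c$DCbCBAA  (last char: 'A')
Last column: cBACbD$CA
Original string S is at sorted index 6

Answer: cBACbD$CA
6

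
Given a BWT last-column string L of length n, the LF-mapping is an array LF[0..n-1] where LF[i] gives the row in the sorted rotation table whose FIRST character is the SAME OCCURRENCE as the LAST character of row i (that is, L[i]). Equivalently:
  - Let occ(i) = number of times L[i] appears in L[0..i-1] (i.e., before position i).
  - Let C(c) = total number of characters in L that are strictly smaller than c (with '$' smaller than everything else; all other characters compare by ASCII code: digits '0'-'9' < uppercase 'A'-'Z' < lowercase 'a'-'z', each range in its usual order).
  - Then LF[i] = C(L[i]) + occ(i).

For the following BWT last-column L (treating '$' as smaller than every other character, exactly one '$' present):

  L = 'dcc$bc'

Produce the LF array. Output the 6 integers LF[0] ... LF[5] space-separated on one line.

Char counts: '$':1, 'b':1, 'c':3, 'd':1
C (first-col start): C('$')=0, C('b')=1, C('c')=2, C('d')=5
L[0]='d': occ=0, LF[0]=C('d')+0=5+0=5
L[1]='c': occ=0, LF[1]=C('c')+0=2+0=2
L[2]='c': occ=1, LF[2]=C('c')+1=2+1=3
L[3]='$': occ=0, LF[3]=C('$')+0=0+0=0
L[4]='b': occ=0, LF[4]=C('b')+0=1+0=1
L[5]='c': occ=2, LF[5]=C('c')+2=2+2=4

Answer: 5 2 3 0 1 4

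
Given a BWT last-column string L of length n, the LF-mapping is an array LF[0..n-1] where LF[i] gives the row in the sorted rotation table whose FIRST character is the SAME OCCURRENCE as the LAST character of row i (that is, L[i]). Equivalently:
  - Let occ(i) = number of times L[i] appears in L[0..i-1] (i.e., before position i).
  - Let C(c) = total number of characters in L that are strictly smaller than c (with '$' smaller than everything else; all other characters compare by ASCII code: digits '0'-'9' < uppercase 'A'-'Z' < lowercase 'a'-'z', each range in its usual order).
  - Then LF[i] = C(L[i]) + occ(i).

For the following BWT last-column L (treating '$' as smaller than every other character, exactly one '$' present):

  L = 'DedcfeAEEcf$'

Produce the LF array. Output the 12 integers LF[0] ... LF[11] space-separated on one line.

Char counts: '$':1, 'A':1, 'D':1, 'E':2, 'c':2, 'd':1, 'e':2, 'f':2
C (first-col start): C('$')=0, C('A')=1, C('D')=2, C('E')=3, C('c')=5, C('d')=7, C('e')=8, C('f')=10
L[0]='D': occ=0, LF[0]=C('D')+0=2+0=2
L[1]='e': occ=0, LF[1]=C('e')+0=8+0=8
L[2]='d': occ=0, LF[2]=C('d')+0=7+0=7
L[3]='c': occ=0, LF[3]=C('c')+0=5+0=5
L[4]='f': occ=0, LF[4]=C('f')+0=10+0=10
L[5]='e': occ=1, LF[5]=C('e')+1=8+1=9
L[6]='A': occ=0, LF[6]=C('A')+0=1+0=1
L[7]='E': occ=0, LF[7]=C('E')+0=3+0=3
L[8]='E': occ=1, LF[8]=C('E')+1=3+1=4
L[9]='c': occ=1, LF[9]=C('c')+1=5+1=6
L[10]='f': occ=1, LF[10]=C('f')+1=10+1=11
L[11]='$': occ=0, LF[11]=C('$')+0=0+0=0

Answer: 2 8 7 5 10 9 1 3 4 6 11 0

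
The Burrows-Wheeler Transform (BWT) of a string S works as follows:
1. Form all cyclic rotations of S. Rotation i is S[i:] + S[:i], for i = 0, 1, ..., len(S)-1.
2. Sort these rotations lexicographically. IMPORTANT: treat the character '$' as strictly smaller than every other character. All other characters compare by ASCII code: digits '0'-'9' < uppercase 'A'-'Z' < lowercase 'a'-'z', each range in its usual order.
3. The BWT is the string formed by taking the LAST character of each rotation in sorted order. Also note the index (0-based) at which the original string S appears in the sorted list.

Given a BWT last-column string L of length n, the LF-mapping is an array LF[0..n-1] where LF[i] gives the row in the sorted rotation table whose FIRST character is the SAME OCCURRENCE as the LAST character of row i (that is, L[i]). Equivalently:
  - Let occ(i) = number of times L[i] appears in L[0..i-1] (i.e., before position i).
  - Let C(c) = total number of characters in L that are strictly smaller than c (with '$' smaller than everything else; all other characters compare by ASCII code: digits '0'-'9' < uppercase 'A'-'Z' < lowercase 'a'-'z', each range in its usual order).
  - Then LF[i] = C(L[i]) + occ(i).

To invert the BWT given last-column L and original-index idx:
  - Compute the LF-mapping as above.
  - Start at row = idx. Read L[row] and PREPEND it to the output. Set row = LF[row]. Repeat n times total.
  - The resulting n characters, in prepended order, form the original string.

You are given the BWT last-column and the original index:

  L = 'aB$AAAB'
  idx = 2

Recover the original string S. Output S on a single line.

Answer: ABAABa$

Derivation:
LF mapping: 6 4 0 1 2 3 5
Walk LF starting at row 2, prepending L[row]:
  step 1: row=2, L[2]='$', prepend. Next row=LF[2]=0
  step 2: row=0, L[0]='a', prepend. Next row=LF[0]=6
  step 3: row=6, L[6]='B', prepend. Next row=LF[6]=5
  step 4: row=5, L[5]='A', prepend. Next row=LF[5]=3
  step 5: row=3, L[3]='A', prepend. Next row=LF[3]=1
  step 6: row=1, L[1]='B', prepend. Next row=LF[1]=4
  step 7: row=4, L[4]='A', prepend. Next row=LF[4]=2
Reversed output: ABAABa$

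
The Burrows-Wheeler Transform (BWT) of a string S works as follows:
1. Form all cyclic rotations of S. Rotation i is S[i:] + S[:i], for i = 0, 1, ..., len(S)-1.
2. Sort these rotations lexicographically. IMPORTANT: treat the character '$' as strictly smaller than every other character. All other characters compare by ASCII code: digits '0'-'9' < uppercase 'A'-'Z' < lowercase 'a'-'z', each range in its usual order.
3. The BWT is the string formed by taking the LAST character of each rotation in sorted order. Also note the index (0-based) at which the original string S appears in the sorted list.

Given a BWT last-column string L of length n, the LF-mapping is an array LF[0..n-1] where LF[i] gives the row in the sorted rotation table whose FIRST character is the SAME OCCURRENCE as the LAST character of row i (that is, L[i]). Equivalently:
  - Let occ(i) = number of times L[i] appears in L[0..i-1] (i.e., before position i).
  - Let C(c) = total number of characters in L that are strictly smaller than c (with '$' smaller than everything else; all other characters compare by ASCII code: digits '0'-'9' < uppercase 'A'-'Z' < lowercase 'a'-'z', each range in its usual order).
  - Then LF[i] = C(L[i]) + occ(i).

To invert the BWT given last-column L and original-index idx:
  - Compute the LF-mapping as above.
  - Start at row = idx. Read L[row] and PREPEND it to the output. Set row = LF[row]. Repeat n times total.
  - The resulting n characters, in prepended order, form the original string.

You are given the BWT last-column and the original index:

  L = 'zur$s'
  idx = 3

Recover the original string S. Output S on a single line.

LF mapping: 4 3 1 0 2
Walk LF starting at row 3, prepending L[row]:
  step 1: row=3, L[3]='$', prepend. Next row=LF[3]=0
  step 2: row=0, L[0]='z', prepend. Next row=LF[0]=4
  step 3: row=4, L[4]='s', prepend. Next row=LF[4]=2
  step 4: row=2, L[2]='r', prepend. Next row=LF[2]=1
  step 5: row=1, L[1]='u', prepend. Next row=LF[1]=3
Reversed output: ursz$

Answer: ursz$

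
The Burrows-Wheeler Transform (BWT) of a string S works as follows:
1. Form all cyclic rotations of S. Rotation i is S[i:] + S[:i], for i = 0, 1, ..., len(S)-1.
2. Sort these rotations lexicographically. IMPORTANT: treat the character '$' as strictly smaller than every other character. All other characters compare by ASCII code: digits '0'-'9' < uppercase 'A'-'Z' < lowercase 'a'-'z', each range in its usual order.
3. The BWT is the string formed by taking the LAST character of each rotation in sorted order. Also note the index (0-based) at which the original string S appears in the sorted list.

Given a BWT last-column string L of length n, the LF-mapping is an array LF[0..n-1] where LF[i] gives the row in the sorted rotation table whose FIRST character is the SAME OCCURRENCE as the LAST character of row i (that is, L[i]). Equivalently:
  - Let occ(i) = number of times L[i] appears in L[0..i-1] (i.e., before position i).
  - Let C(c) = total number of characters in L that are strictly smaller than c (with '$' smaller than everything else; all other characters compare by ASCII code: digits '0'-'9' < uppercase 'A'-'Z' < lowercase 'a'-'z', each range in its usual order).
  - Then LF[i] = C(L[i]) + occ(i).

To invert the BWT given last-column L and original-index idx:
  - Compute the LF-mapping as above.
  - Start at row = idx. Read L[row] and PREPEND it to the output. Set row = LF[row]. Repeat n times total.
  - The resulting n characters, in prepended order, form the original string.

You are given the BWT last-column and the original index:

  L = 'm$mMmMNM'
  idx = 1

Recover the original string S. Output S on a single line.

LF mapping: 5 0 6 1 7 2 4 3
Walk LF starting at row 1, prepending L[row]:
  step 1: row=1, L[1]='$', prepend. Next row=LF[1]=0
  step 2: row=0, L[0]='m', prepend. Next row=LF[0]=5
  step 3: row=5, L[5]='M', prepend. Next row=LF[5]=2
  step 4: row=2, L[2]='m', prepend. Next row=LF[2]=6
  step 5: row=6, L[6]='N', prepend. Next row=LF[6]=4
  step 6: row=4, L[4]='m', prepend. Next row=LF[4]=7
  step 7: row=7, L[7]='M', prepend. Next row=LF[7]=3
  step 8: row=3, L[3]='M', prepend. Next row=LF[3]=1
Reversed output: MMmNmMm$

Answer: MMmNmMm$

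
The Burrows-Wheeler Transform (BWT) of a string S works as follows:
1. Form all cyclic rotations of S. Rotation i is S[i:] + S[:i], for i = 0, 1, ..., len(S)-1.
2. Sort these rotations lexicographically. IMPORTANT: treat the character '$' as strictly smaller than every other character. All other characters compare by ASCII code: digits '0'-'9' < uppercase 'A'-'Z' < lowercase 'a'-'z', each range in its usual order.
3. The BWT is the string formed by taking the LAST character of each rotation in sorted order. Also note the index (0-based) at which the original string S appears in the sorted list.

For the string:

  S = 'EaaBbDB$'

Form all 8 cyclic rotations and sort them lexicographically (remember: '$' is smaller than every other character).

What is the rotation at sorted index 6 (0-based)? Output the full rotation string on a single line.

Answer: aaBbDB$E

Derivation:
All 8 rotations (rotation i = S[i:]+S[:i]):
  rot[0] = EaaBbDB$
  rot[1] = aaBbDB$E
  rot[2] = aBbDB$Ea
  rot[3] = BbDB$Eaa
  rot[4] = bDB$EaaB
  rot[5] = DB$EaaBb
  rot[6] = B$EaaBbD
  rot[7] = $EaaBbDB
Sorted (with $ < everything):
  sorted[0] = $EaaBbDB
  sorted[1] = B$EaaBbD
  sorted[2] = BbDB$Eaa
  sorted[3] = DB$EaaBb
  sorted[4] = EaaBbDB$
  sorted[5] = aBbDB$Ea
  sorted[6] = aaBbDB$E
  sorted[7] = bDB$EaaB
sorted[6] = aaBbDB$E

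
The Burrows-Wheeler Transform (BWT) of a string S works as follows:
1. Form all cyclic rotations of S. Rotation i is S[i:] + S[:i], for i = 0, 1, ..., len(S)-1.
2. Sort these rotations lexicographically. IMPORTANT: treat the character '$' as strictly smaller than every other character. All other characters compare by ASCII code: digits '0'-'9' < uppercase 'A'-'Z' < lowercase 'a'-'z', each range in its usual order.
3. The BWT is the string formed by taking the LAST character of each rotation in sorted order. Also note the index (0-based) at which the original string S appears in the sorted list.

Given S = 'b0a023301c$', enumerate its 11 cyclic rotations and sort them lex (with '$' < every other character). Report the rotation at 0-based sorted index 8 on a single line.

All 11 rotations (rotation i = S[i:]+S[:i]):
  rot[0] = b0a023301c$
  rot[1] = 0a023301c$b
  rot[2] = a023301c$b0
  rot[3] = 023301c$b0a
  rot[4] = 23301c$b0a0
  rot[5] = 3301c$b0a02
  rot[6] = 301c$b0a023
  rot[7] = 01c$b0a0233
  rot[8] = 1c$b0a02330
  rot[9] = c$b0a023301
  rot[10] = $b0a023301c
Sorted (with $ < everything):
  sorted[0] = $b0a023301c
  sorted[1] = 01c$b0a0233
  sorted[2] = 023301c$b0a
  sorted[3] = 0a023301c$b
  sorted[4] = 1c$b0a02330
  sorted[5] = 23301c$b0a0
  sorted[6] = 301c$b0a023
  sorted[7] = 3301c$b0a02
  sorted[8] = a023301c$b0
  sorted[9] = b0a023301c$
  sorted[10] = c$b0a023301
sorted[8] = a023301c$b0

Answer: a023301c$b0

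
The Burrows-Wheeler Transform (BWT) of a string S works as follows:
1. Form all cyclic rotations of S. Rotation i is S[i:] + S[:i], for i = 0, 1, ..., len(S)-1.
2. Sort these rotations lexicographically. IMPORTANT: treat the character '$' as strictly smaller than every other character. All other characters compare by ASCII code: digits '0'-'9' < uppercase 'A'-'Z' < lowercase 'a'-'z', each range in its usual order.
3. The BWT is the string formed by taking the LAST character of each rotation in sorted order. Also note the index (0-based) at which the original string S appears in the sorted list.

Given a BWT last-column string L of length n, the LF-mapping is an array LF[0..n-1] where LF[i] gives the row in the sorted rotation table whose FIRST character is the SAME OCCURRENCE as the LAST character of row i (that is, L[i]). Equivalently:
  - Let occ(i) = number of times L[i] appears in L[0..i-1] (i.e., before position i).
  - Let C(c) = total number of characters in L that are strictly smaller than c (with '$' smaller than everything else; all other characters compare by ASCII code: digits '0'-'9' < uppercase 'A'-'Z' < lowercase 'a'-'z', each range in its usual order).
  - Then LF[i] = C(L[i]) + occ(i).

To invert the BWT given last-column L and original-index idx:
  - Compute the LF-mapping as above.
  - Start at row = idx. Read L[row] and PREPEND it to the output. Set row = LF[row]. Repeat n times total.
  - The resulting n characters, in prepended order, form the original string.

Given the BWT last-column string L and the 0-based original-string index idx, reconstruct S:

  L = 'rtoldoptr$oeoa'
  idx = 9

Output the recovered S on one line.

Answer: poodlerotator$

Derivation:
LF mapping: 10 12 5 4 2 6 9 13 11 0 7 3 8 1
Walk LF starting at row 9, prepending L[row]:
  step 1: row=9, L[9]='$', prepend. Next row=LF[9]=0
  step 2: row=0, L[0]='r', prepend. Next row=LF[0]=10
  step 3: row=10, L[10]='o', prepend. Next row=LF[10]=7
  step 4: row=7, L[7]='t', prepend. Next row=LF[7]=13
  step 5: row=13, L[13]='a', prepend. Next row=LF[13]=1
  step 6: row=1, L[1]='t', prepend. Next row=LF[1]=12
  step 7: row=12, L[12]='o', prepend. Next row=LF[12]=8
  step 8: row=8, L[8]='r', prepend. Next row=LF[8]=11
  step 9: row=11, L[11]='e', prepend. Next row=LF[11]=3
  step 10: row=3, L[3]='l', prepend. Next row=LF[3]=4
  step 11: row=4, L[4]='d', prepend. Next row=LF[4]=2
  step 12: row=2, L[2]='o', prepend. Next row=LF[2]=5
  step 13: row=5, L[5]='o', prepend. Next row=LF[5]=6
  step 14: row=6, L[6]='p', prepend. Next row=LF[6]=9
Reversed output: poodlerotator$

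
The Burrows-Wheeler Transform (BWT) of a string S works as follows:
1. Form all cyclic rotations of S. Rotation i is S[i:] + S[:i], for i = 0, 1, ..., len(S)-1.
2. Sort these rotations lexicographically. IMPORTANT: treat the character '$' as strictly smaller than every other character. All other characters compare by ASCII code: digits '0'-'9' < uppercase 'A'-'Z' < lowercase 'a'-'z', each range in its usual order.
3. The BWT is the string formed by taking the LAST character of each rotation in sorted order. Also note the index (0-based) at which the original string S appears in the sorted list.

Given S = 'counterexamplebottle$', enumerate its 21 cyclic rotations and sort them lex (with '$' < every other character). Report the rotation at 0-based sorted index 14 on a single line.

All 21 rotations (rotation i = S[i:]+S[:i]):
  rot[0] = counterexamplebottle$
  rot[1] = ounterexamplebottle$c
  rot[2] = unterexamplebottle$co
  rot[3] = nterexamplebottle$cou
  rot[4] = terexamplebottle$coun
  rot[5] = erexamplebottle$count
  rot[6] = rexamplebottle$counte
  rot[7] = examplebottle$counter
  rot[8] = xamplebottle$countere
  rot[9] = amplebottle$counterex
  rot[10] = mplebottle$counterexa
  rot[11] = plebottle$counterexam
  rot[12] = lebottle$counterexamp
  rot[13] = ebottle$counterexampl
  rot[14] = bottle$counterexample
  rot[15] = ottle$counterexampleb
  rot[16] = ttle$counterexamplebo
  rot[17] = tle$counterexamplebot
  rot[18] = le$counterexamplebott
  rot[19] = e$counterexamplebottl
  rot[20] = $counterexamplebottle
Sorted (with $ < everything):
  sorted[0] = $counterexamplebottle
  sorted[1] = amplebottle$counterex
  sorted[2] = bottle$counterexample
  sorted[3] = counterexamplebottle$
  sorted[4] = e$counterexamplebottl
  sorted[5] = ebottle$counterexampl
  sorted[6] = erexamplebottle$count
  sorted[7] = examplebottle$counter
  sorted[8] = le$counterexamplebott
  sorted[9] = lebottle$counterexamp
  sorted[10] = mplebottle$counterexa
  sorted[11] = nterexamplebottle$cou
  sorted[12] = ottle$counterexampleb
  sorted[13] = ounterexamplebottle$c
  sorted[14] = plebottle$counterexam
  sorted[15] = rexamplebottle$counte
  sorted[16] = terexamplebottle$coun
  sorted[17] = tle$counterexamplebot
  sorted[18] = ttle$counterexamplebo
  sorted[19] = unterexamplebottle$co
  sorted[20] = xamplebottle$countere
sorted[14] = plebottle$counterexam

Answer: plebottle$counterexam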